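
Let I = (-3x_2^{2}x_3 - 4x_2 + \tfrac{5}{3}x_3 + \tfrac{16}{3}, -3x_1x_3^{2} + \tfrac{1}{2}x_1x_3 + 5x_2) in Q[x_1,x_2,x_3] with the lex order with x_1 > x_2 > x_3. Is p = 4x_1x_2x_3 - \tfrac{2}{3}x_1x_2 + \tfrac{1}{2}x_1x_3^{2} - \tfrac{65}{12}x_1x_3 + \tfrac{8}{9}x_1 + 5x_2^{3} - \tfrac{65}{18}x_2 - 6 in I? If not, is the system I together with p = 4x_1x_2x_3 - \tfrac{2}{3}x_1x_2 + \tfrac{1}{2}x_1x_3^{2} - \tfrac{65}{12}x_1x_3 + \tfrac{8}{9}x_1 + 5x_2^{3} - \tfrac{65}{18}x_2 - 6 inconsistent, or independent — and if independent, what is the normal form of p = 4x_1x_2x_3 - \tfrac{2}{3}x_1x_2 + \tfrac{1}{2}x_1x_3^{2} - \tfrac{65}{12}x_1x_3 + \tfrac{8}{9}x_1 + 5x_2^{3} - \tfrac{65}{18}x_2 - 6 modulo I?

First compute the reduced Gröbner basis of I by Buchberger's algorithm.
f_1 = -3x_2^{2}x_3 - 4x_2 + \tfrac{5}{3}x_3 + \tfrac{16}{3}, LT = x_2^{2}x_3.
f_2 = -3x_1x_3^{2} + \tfrac{1}{2}x_1x_3 + 5x_2, LT = x_1x_3^{2}.

S(f_1,f_2): lcm = x_1x_2^{2}x_3^{2}. S = \tfrac{1}{6}x_1x_2^{2}x_3 + \tfrac{4}{3}x_1x_2x_3 - \tfrac{5}{9}x_1x_3^{2} - \tfrac{16}{9}x_1x_3 + \tfrac{5}{3}x_2^{3}.
  leading term x_1x_2^{2}x_3: subtract (-\tfrac{1}{18}x_1)·f_1 from \tfrac{1}{6}x_1x_2^{2}x_3 + \tfrac{4}{3}x_1x_2x_3 - \tfrac{5}{9}x_1x_3^{2} - \tfrac{16}{9}x_1x_3 + \tfrac{5}{3}x_2^{3} → \tfrac{4}{3}x_1x_2x_3 - \tfrac{2}{9}x_1x_2 - \tfrac{5}{9}x_1x_3^{2} - \tfrac{91}{54}x_1x_3 + \tfrac{8}{27}x_1 + \tfrac{5}{3}x_2^{3}
  leading term x_1x_2x_3: no divisor's leading term divides it; move \tfrac{4}{3}x_1x_2x_3 to the remainder.
  leading term x_1x_2: no divisor's leading term divides it; move -\tfrac{2}{9}x_1x_2 to the remainder.
  leading term x_1x_3^{2}: subtract (\tfrac{5}{27})·f_2 from -\tfrac{5}{9}x_1x_3^{2} - \tfrac{91}{54}x_1x_3 + \tfrac{8}{27}x_1 + \tfrac{5}{3}x_2^{3} → -\tfrac{16}{9}x_1x_3 + \tfrac{8}{27}x_1 + \tfrac{5}{3}x_2^{3} - \tfrac{25}{27}x_2
  leading term x_1x_3: no divisor's leading term divides it; move -\tfrac{16}{9}x_1x_3 to the remainder.
  leading term x_1: no divisor's leading term divides it; move \tfrac{8}{27}x_1 to the remainder.
  leading term x_2^{3}: no divisor's leading term divides it; move \tfrac{5}{3}x_2^{3} to the remainder.
  leading term x_2: no divisor's leading term divides it; move -\tfrac{25}{27}x_2 to the remainder.
  remainder \tfrac{4}{3}x_1x_2x_3 - \tfrac{2}{9}x_1x_2 - \tfrac{16}{9}x_1x_3 + \tfrac{8}{27}x_1 + \tfrac{5}{3}x_2^{3} - \tfrac{25}{27}x_2 ≠ 0; add h_3 = \tfrac{4}{3}x_1x_2x_3 - \tfrac{2}{9}x_1x_2 - \tfrac{16}{9}x_1x_3 + \tfrac{8}{27}x_1 + \tfrac{5}{3}x_2^{3} - \tfrac{25}{27}x_2 to the basis.

S(f_1,h_3): lcm = x_1x_2^{2}x_3. S = \tfrac{1}{6}x_1x_2^{2} + \tfrac{4}{3}x_1x_2x_3 + \tfrac{10}{9}x_1x_2 - \tfrac{5}{9}x_1x_3 - \tfrac{16}{9}x_1 - \tfrac{5}{4}x_2^{4} + \tfrac{25}{36}x_2^{2}.
  leading term x_1x_2^{2}: no divisor's leading term divides it; move \tfrac{1}{6}x_1x_2^{2} to the remainder.
  leading term x_1x_2x_3: subtract (1)·h_3 from \tfrac{4}{3}x_1x_2x_3 + \tfrac{10}{9}x_1x_2 - \tfrac{5}{9}x_1x_3 - \tfrac{16}{9}x_1 - \tfrac{5}{4}x_2^{4} + \tfrac{25}{36}x_2^{2} → \tfrac{4}{3}x_1x_2 + \tfrac{11}{9}x_1x_3 - \tfrac{56}{27}x_1 - \tfrac{5}{4}x_2^{4} - \tfrac{5}{3}x_2^{3} + \tfrac{25}{36}x_2^{2} + \tfrac{25}{27}x_2
  leading term x_1x_2: no divisor's leading term divides it; move \tfrac{4}{3}x_1x_2 to the remainder.
  leading term x_1x_3: no divisor's leading term divides it; move \tfrac{11}{9}x_1x_3 to the remainder.
  leading term x_1: no divisor's leading term divides it; move -\tfrac{56}{27}x_1 to the remainder.
  leading term x_2^{4}: no divisor's leading term divides it; move -\tfrac{5}{4}x_2^{4} to the remainder.
  leading term x_2^{3}: no divisor's leading term divides it; move -\tfrac{5}{3}x_2^{3} to the remainder.
  leading term x_2^{2}: no divisor's leading term divides it; move \tfrac{25}{36}x_2^{2} to the remainder.
  leading term x_2: no divisor's leading term divides it; move \tfrac{25}{27}x_2 to the remainder.
  remainder \tfrac{1}{6}x_1x_2^{2} + \tfrac{4}{3}x_1x_2 + \tfrac{11}{9}x_1x_3 - \tfrac{56}{27}x_1 - \tfrac{5}{4}x_2^{4} - \tfrac{5}{3}x_2^{3} + \tfrac{25}{36}x_2^{2} + \tfrac{25}{27}x_2 ≠ 0; add h_4 = \tfrac{1}{6}x_1x_2^{2} + \tfrac{4}{3}x_1x_2 + \tfrac{11}{9}x_1x_3 - \tfrac{56}{27}x_1 - \tfrac{5}{4}x_2^{4} - \tfrac{5}{3}x_2^{3} + \tfrac{25}{36}x_2^{2} + \tfrac{25}{27}x_2 to the basis.

The other S-polynomials (S(f_2,h_3), S(f_1,h_4), S(f_2,h_4), S(h_3,h_4)) all reduce to 0 modulo the current basis, so we have a Gröbner basis.
Inter-reduce: drop elements whose leading term is divisible by another's, tail-reduce, and make monic.
Reduced Gröbner basis: {x_1x_2^{2} + 8x_1x_2 + \tfrac{22}{3}x_1x_3 - \tfrac{112}{9}x_1 - \tfrac{15}{2}x_2^{4} - 10x_2^{3} + \tfrac{25}{6}x_2^{2} + \tfrac{50}{9}x_2, x_1x_2x_3 - \tfrac{1}{6}x_1x_2 - \tfrac{4}{3}x_1x_3 + \tfrac{2}{9}x_1 + \tfrac{5}{4}x_2^{3} - \tfrac{25}{36}x_2, x_1x_3^{2} - \tfrac{1}{6}x_1x_3 - \tfrac{5}{3}x_2, x_2^{2}x_3 + \tfrac{4}{3}x_2 - \tfrac{5}{9}x_3 - \tfrac{16}{9}}.
Label its elements g_1 = x_1x_2^{2} + 8x_1x_2 + \tfrac{22}{3}x_1x_3 - \tfrac{112}{9}x_1 - \tfrac{15}{2}x_2^{4} - 10x_2^{3} + \tfrac{25}{6}x_2^{2} + \tfrac{50}{9}x_2, g_2 = x_1x_2x_3 - \tfrac{1}{6}x_1x_2 - \tfrac{4}{3}x_1x_3 + \tfrac{2}{9}x_1 + \tfrac{5}{4}x_2^{3} - \tfrac{25}{36}x_2, g_3 = x_1x_3^{2} - \tfrac{1}{6}x_1x_3 - \tfrac{5}{3}x_2, g_4 = x_2^{2}x_3 + \tfrac{4}{3}x_2 - \tfrac{5}{9}x_3 - \tfrac{16}{9}.

Reduce p = 4x_1x_2x_3 - \tfrac{2}{3}x_1x_2 + \tfrac{1}{2}x_1x_3^{2} - \tfrac{65}{12}x_1x_3 + \tfrac{8}{9}x_1 + 5x_2^{3} - \tfrac{65}{18}x_2 - 6 modulo G:
  leading term x_1x_2x_3: subtract (4)·g_2 from 4x_1x_2x_3 - \tfrac{2}{3}x_1x_2 + \tfrac{1}{2}x_1x_3^{2} - \tfrac{65}{12}x_1x_3 + \tfrac{8}{9}x_1 + 5x_2^{3} - \tfrac{65}{18}x_2 - 6 → \tfrac{1}{2}x_1x_3^{2} - \tfrac{1}{12}x_1x_3 - \tfrac{5}{6}x_2 - 6
  leading term x_1x_3^{2}: subtract (\tfrac{1}{2})·g_3 from \tfrac{1}{2}x_1x_3^{2} - \tfrac{1}{12}x_1x_3 - \tfrac{5}{6}x_2 - 6 → -6
  leading term 1: no divisor's leading term divides it; move -6 to the remainder.
  normal form = -6.
The normal form is nonzero, so p ∉ I. Since p minus its normal form lies in I, I + (p) = I + (r) where r = -6; decide whether this ideal is the whole ring.
Here r = -6 is a nonzero constant, hence a unit: 1 ∈ I + (p), the Gröbner basis of I + (p) is {1}, and the enlarged system has no common solution — adjoining p is inconsistent.

Adjoining 4x_1x_2x_3 - \tfrac{2}{3}x_1x_2 + \tfrac{1}{2}x_1x_3^{2} - \tfrac{65}{12}x_1x_3 + \tfrac{8}{9}x_1 + 5x_2^{3} - \tfrac{65}{18}x_2 - 6 makes the ideal the whole ring: the system is inconsistent.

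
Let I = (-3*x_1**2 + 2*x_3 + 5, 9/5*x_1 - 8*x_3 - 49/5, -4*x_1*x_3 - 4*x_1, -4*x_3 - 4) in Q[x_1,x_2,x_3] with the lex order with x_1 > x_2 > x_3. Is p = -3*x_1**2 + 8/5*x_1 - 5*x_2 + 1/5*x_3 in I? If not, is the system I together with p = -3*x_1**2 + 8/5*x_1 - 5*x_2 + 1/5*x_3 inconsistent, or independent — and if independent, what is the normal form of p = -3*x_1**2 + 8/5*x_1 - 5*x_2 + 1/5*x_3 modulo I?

First compute the reduced Gröbner basis of I by Buchberger's algorithm.
f_1 = -3*x_1**2 + 2*x_3 + 5, LT = x_1**2.
f_2 = 9/5*x_1 - 8*x_3 - 49/5, LT = x_1.
f_3 = -4*x_1*x_3 - 4*x_1, LT = x_1*x_3.
f_4 = -4*x_3 - 4, LT = x_3.

The S-polynomials (S(f_1,f_2), S(f_1,f_3), S(f_1,f_4), S(f_2,f_3), S(f_2,f_4), S(f_3,f_4)) all reduce to 0 modulo the current basis, so we have a Gröbner basis.
Inter-reduce: drop elements whose leading term is divisible by another's, tail-reduce, and make monic.
Reduced Gröbner basis: {x_1 - 1, x_3 + 1}.
Label its elements g_1 = x_1 - 1, g_2 = x_3 + 1.

Reduce p = -3*x_1**2 + 8/5*x_1 - 5*x_2 + 1/5*x_3 modulo G:
  leading term x_1**2: subtract (-3*x_1)·g_1 from -3*x_1**2 + 8/5*x_1 - 5*x_2 + 1/5*x_3 → -7/5*x_1 - 5*x_2 + 1/5*x_3
  leading term x_1: subtract (-7/5)·g_1 from -7/5*x_1 - 5*x_2 + 1/5*x_3 → -5*x_2 + 1/5*x_3 - 7/5
  leading term x_2: no divisor's leading term divides it; move -5*x_2 to the remainder.
  leading term x_3: subtract (1/5)·g_2 from 1/5*x_3 - 7/5 → -8/5
  leading term 1: no divisor's leading term divides it; move -8/5 to the remainder.
  normal form = -5*x_2 - 8/5.
The normal form is nonzero, so p ∉ I. Since p minus its normal form lies in I, I + (p) = I + (r) where r = -5*x_2 - 8/5; decide whether this ideal is the whole ring.
Run Buchberger on G together with r (pairs among the g_i already reduce to 0 since G is a Gröbner basis):
g_1 = x_1 - 1, LT = x_1.
g_2 = x_3 + 1, LT = x_3.
r = -5*x_2 - 8/5, LT = x_2.

The S-polynomials (S(g_1,g_2), S(g_1,r), S(g_2,r)) all reduce to 0 modulo the current basis, so we have a Gröbner basis.
Inter-reduce: drop elements whose leading term is divisible by another's, tail-reduce, and make monic.
Reduced Gröbner basis: {x_1 - 1, x_2 + 8/25, x_3 + 1}.
The reduced Gröbner basis of I + (p) is {x_1 - 1, x_2 + 8/25, x_3 + 1} ≠ {1}, a proper ideal, so the enlarged system stays consistent: p is independent of I, with normal form -5*x_2 - 8/5.

-3*x_1**2 + 8/5*x_1 - 5*x_2 + 1/5*x_3 is independent of I; its normal form modulo I is -5*x_2 - 8/5.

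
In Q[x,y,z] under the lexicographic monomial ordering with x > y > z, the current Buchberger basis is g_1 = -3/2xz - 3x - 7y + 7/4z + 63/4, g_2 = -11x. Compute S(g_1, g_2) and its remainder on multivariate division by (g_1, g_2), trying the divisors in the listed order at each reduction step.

S(g_1, g_2) = 2x + 14/3y - 7/6z - 21/2; remainder on division = 14/3y - 7/6z - 21/2.

lcm(LM(g_1), LM(g_2)) = xz.
S = (lcm/LT(g_1))·g_1 − (lcm/LT(g_2))·g_2 = 2x + 14/3y - 7/6z - 21/2.
Reduce S modulo (g_1, g_2) in that order:
  leading term x: subtract (-2/11)·g_2 from 2x + 14/3y - 7/6z - 21/2 → 14/3y - 7/6z - 21/2
  leading term y: no divisor's leading term divides it; move 14/3y to the remainder.
  leading term z: no divisor's leading term divides it; move -7/6z to the remainder.
  leading term 1: no divisor's leading term divides it; move -21/2 to the remainder.
The remainder 14/3y - 7/6z - 21/2 is nonzero, so it would be added as the next basis element.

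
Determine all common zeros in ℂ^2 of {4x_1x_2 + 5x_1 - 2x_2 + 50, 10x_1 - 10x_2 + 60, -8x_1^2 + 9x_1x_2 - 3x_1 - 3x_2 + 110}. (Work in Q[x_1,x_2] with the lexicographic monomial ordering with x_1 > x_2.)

{(-2, 4)}

Compute a lex Gröbner basis by Buchberger's algorithm.
f_1 = 4x_1x_2 + 5x_1 - 2x_2 + 50, LT = x_1x_2.
f_2 = 10x_1 - 10x_2 + 60, LT = x_1.
f_3 = -8x_1^2 + 9x_1x_2 - 3x_1 - 3x_2 + 110, LT = x_1^2.

S(f_1,f_2): lcm = x_1x_2. S = 5/4x_1 + x_2^2 - 13/2x_2 + 25/2.
  leading term x_1: subtract (1/8)·f_2 from 5/4x_1 + x_2^2 - 13/2x_2 + 25/2 → x_2^2 - 21/4x_2 + 5
  leading term x_2^2: no divisor's leading term divides it; move x_2^2 to the remainder.
  leading term x_2: no divisor's leading term divides it; move -21/4x_2 to the remainder.
  leading term 1: no divisor's leading term divides it; move 5 to the remainder.
  remainder x_2^2 - 21/4x_2 + 5 ≠ 0; add h_4 = x_2^2 - 21/4x_2 + 5 to the basis.

S(f_1,f_3): lcm = x_1^2x_2. S = 5/4x_1^2 + 9/8x_1x_2^2 - 7/8x_1x_2 + 25/2x_1 - 3/8x_2^2 + 55/4x_2.
  leading term x_1^2: subtract (1/8x_1)·f_2 from 5/4x_1^2 + 9/8x_1x_2^2 - 7/8x_1x_2 + 25/2x_1 - 3/8x_2^2 + 55/4x_2 → 9/8x_1x_2^2 + 3/8x_1x_2 + 5x_1 - 3/8x_2^2 + 55/4x_2
  leading term x_1x_2^2: subtract (9/32x_2)·f_1 from 9/8x_1x_2^2 + 3/8x_1x_2 + 5x_1 - 3/8x_2^2 + 55/4x_2 → -33/32x_1x_2 + 5x_1 + 3/16x_2^2 - 5/16x_2
  leading term x_1x_2: subtract (-33/128)·f_1 from -33/32x_1x_2 + 5x_1 + 3/16x_2^2 - 5/16x_2 → 805/128x_1 + 3/16x_2^2 - 53/64x_2 + 825/64
  leading term x_1: subtract (161/256)·f_2 from 805/128x_1 + 3/16x_2^2 - 53/64x_2 + 825/64 → 3/16x_2^2 + 699/128x_2 - 795/32
  leading term x_2^2: subtract (3/16)·h_4 from 3/16x_2^2 + 699/128x_2 - 795/32 → 825/128x_2 - 825/32
  leading term x_2: no divisor's leading term divides it; move 825/128x_2 to the remainder.
  leading term 1: no divisor's leading term divides it; move -825/32 to the remainder.
  remainder 825/128x_2 - 825/32 ≠ 0; add h_5 = 825/128x_2 - 825/32 to the basis.

The other S-polynomials (S(f_2,f_3), S(f_1,h_4), S(f_2,h_4), S(f_3,h_4), S(f_1,h_5), S(f_2,h_5), S(f_3,h_5), S(h_4,h_5)) all reduce to 0 modulo the current basis, so we have a Gröbner basis.
Inter-reduce: drop elements whose leading term is divisible by another's, tail-reduce, and make monic.
Reduced Gröbner basis: {x_1 + 2, x_2 - 4}.

From the last basis element, x_2 - 4 = 0, so x_2 takes values in {4}. Each choice, substituted upward through the basis, yields the corresponding point(s) of the solution set.
  x_2 = 4: the earlier basis element becomes x_1 + 2 = 0, giving x_1 = -2 — point (-2, 4).
Each listed point satisfies every original equation (direct substitution).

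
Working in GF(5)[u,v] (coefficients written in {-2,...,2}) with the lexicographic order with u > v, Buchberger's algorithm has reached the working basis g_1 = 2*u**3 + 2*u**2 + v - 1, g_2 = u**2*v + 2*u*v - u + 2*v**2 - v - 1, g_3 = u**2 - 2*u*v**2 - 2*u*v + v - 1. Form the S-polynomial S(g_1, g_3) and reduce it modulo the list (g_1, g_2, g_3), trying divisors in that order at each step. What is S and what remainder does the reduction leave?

lcm(LM(g_1), LM(g_3)) = u**3.
S = (lcm/LT(g_1))·g_1 − (lcm/LT(g_3))·g_3 = 2*u**2*v**2 + 2*u**2*v + u**2 - u*v + u - 2*v + 2.
Reduce S modulo (g_1, g_2, g_3) in that order:
  leading term u**2*v**2: subtract (2*v)·g_2 from 2*u**2*v**2 + 2*u**2*v + u**2 - u*v + u - 2*v + 2 → 2*u**2*v + u**2 + u*v**2 + u*v + u + v**3 + 2*v**2 + 2
  leading term u**2*v: subtract (2)·g_2 from 2*u**2*v + u**2 + u*v**2 + u*v + u + v**3 + 2*v**2 + 2 → u**2 + u*v**2 + 2*u*v - 2*u + v**3 - 2*v**2 + 2*v - 1
  leading term u**2: subtract (1)·g_3 from u**2 + u*v**2 + 2*u*v - 2*u + v**3 - 2*v**2 + 2*v - 1 → -2*u*v**2 - u*v - 2*u + v**3 - 2*v**2 + v
  leading term u*v**2: no divisor's leading term divides it; move -2*u*v**2 to the remainder.
  leading term u*v: no divisor's leading term divides it; move -u*v to the remainder.
  leading term u: no divisor's leading term divides it; move -2*u to the remainder.
  leading term v**3: no divisor's leading term divides it; move v**3 to the remainder.
  leading term v**2: no divisor's leading term divides it; move -2*v**2 to the remainder.
  leading term v: no divisor's leading term divides it; move v to the remainder.
The remainder -2*u*v**2 - u*v - 2*u + v**3 - 2*v**2 + v is nonzero, so it would be added as the next basis element.

S(g_1, g_3) = 2*u**2*v**2 + 2*u**2*v + u**2 - u*v + u - 2*v + 2; remainder on division = -2*u*v**2 - u*v - 2*u + v**3 - 2*v**2 + v.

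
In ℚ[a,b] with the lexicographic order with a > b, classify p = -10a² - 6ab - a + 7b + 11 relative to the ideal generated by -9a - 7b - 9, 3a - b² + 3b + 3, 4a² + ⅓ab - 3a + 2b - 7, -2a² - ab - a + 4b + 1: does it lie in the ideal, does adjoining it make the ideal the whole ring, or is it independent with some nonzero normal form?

Adjoining -10a² - 6ab - a + 7b + 11 makes the ideal the whole ring: the system is inconsistent.

First compute the reduced Gröbner basis of I by Buchberger's algorithm.
f_1 = -9a - 7b - 9, LT = a.
f_2 = 3a - b² + 3b + 3, LT = a.
f_3 = 4a² + ⅓ab - 3a + 2b - 7, LT = a².
f_4 = -2a² - ab - a + 4b + 1, LT = a².

S(f_1,f_2): lcm = a. S = ⅓b² - 2/9b.
  leading term b²: no divisor's leading term divides it; move ⅓b² to the remainder.
  leading term b: no divisor's leading term divides it; move -2/9b to the remainder.
  remainder ⅓b² - 2/9b ≠ 0; add h_5 = ⅓b² - 2/9b to the basis.

S(f_1,f_3): lcm = a². S = 25/36ab + 7/4a - ½b + 7/4.
  leading term ab: subtract (-25/324b)·f_1 from 25/36ab + 7/4a - ½b + 7/4 → 7/4a - 175/324b² - 43/36b + 7/4
  leading term a: subtract (-7/36)·f_1 from 7/4a - 175/324b² - 43/36b + 7/4 → -175/324b² - 23/9b
  leading term b²: subtract (-175/108)·h_5 from -175/324b² - 23/9b → -1417/486b
  leading term b: no divisor's leading term divides it; move -1417/486b to the remainder.
  remainder -1417/486b ≠ 0; add h_6 = -1417/486b to the basis.

The other S-polynomials (S(f_1,f_4), S(f_2,f_3), S(f_2,f_4), S(f_3,f_4), S(f_1,h_5), S(f_2,h_5), S(f_3,h_5), S(f_4,h_5), S(f_1,h_6), S(f_2,h_6), S(f_3,h_6), S(f_4,h_6), S(h_5,h_6)) all reduce to 0 modulo the current basis, so we have a Gröbner basis.
Inter-reduce: drop elements whose leading term is divisible by another's, tail-reduce, and make monic.
Reduced Gröbner basis: {a + 1, b}.
Label its elements g_1 = a + 1, g_2 = b.

Reduce p = -10a² - 6ab - a + 7b + 11 modulo G:
  leading term a²: subtract (-10a)·g_1 from -10a² - 6ab - a + 7b + 11 → -6ab + 9a + 7b + 11
  leading term ab: subtract (-6b)·g_1 from -6ab + 9a + 7b + 11 → 9a + 13b + 11
  leading term a: subtract (9)·g_1 from 9a + 13b + 11 → 13b + 2
  leading term b: subtract (13)·g_2 from 13b + 2 → 2
  leading term 1: no divisor's leading term divides it; move 2 to the remainder.
  normal form = 2.
The normal form is nonzero, so p ∉ I. Since p minus its normal form lies in I, I + (p) = I + (r) where r = 2; decide whether this ideal is the whole ring.
Here r = 2 is a nonzero constant, hence a unit: 1 ∈ I + (p), the Gröbner basis of I + (p) is {1}, and the enlarged system has no common solution — adjoining p is inconsistent.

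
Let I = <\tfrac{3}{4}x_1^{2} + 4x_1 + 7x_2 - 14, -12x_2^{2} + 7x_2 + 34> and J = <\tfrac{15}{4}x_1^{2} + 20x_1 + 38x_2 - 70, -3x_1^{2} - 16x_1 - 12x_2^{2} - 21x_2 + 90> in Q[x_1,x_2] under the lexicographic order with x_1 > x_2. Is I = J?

No, the ideals differ.

Since reduced Gröbner bases are canonical representatives of ideals under a given ordering, it suffices to compute and compare them.
Buchberger on the first generating set:
f_1 = \tfrac{3}{4}x_1^{2} + 4x_1 + 7x_2 - 14, LT = x_1^{2}.
f_2 = -12x_2^{2} + 7x_2 + 34, LT = x_2^{2}.

The S-polynomials (S(f_1,f_2)) all reduce to 0 modulo the current basis, so we have a Gröbner basis.
Inter-reduce: drop elements whose leading term is divisible by another's, tail-reduce, and make monic.
Reduced Gröbner basis: {x_1^{2} + \tfrac{16}{3}x_1 + \tfrac{28}{3}x_2 - \tfrac{56}{3}, x_2^{2} - \tfrac{7}{12}x_2 - \tfrac{17}{6}}.

Buchberger on the second generating set:
h_1 = \tfrac{15}{4}x_1^{2} + 20x_1 + 38x_2 - 70, LT = x_1^{2}.
h_2 = -3x_1^{2} - 16x_1 - 12x_2^{2} - 21x_2 + 90, LT = x_1^{2}.

S(h_1,h_2): lcm = x_1^{2}. S = -4x_2^{2} + \tfrac{47}{15}x_2 + \tfrac{34}{3}.
  reduce S modulo (h_1, h_2):
  remainder -4x_2^{2} + \tfrac{47}{15}x_2 + \tfrac{34}{3} ≠ 0; add k_3 = -4x_2^{2} + \tfrac{47}{15}x_2 + \tfrac{34}{3} to the basis.

The other S-polynomials (S(h_1,k_3), S(h_2,k_3)) all reduce to 0 modulo the current basis, so we have a Gröbner basis.
Inter-reduce: drop elements whose leading term is divisible by another's, tail-reduce, and make monic.
Reduced Gröbner basis: {x_1^{2} + \tfrac{16}{3}x_1 + \tfrac{152}{15}x_2 - \tfrac{56}{3}, x_2^{2} - \tfrac{47}{60}x_2 - \tfrac{17}{6}}.

These differ, so the ideals are not equal.
The choice of monomial ordering does not affect the verdict — as long as both bases are computed under the same ordering, their equality decides ideal equality.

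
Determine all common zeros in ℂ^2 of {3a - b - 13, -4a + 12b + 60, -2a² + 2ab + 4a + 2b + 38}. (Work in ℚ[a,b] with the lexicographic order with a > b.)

Compute a lex Gröbner basis by Buchberger's algorithm.
f_1 = 3a - b - 13, LT = a.
f_2 = -4a + 12b + 60, LT = a.
f_3 = -2a² + 2ab + 4a + 2b + 38, LT = a².

S(f_1,f_2): lcm = a. S = 8/3b + 32/3.
  reduce S modulo (f_1, f_2, f_3):
  remainder 8/3b + 32/3 ≠ 0; add h_4 = 8/3b + 32/3 to the basis.

The other S-polynomials (S(f_1,f_3), S(f_2,f_3), S(f_1,h_4), S(f_2,h_4), S(f_3,h_4)) all reduce to 0 modulo the current basis, so we have a Gröbner basis.
Inter-reduce: drop elements whose leading term is divisible by another's, tail-reduce, and make monic.
Reduced Gröbner basis: {a - 3, b + 4}.

Since the basis is lex-ordered, b + 4 is univariate in b. Its roots are {-4}. Back-substituting each root into the other basis elements fixes the other coordinates.
  b = -4: the earlier basis element becomes a - 3 = 0, giving a = 3 — point (3, -4).

{(3, -4)}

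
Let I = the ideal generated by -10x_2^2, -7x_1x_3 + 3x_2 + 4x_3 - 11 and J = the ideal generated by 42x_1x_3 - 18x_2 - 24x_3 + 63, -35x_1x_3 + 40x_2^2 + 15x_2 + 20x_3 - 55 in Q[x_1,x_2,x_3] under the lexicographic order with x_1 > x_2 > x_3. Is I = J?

No, the ideals differ.

For a fixed monomial order, each ideal has a unique reduced Gröbner basis; comparing bases decides equality.
Buchberger on the first generating set:
f_1 = -10x_2^2, LT = x_2^2.
f_2 = -7x_1x_3 + 3x_2 + 4x_3 - 11, LT = x_1x_3.

The S-polynomials (S(f_1,f_2)) all reduce to 0 modulo the current basis, so we have a Gröbner basis.
Inter-reduce: drop elements whose leading term is divisible by another's, tail-reduce, and make monic.
Reduced Gröbner basis: {x_1x_3 - 3/7x_2 - 4/7x_3 + 11/7, x_2^2}.

Buchberger on the second generating set:
h_1 = 42x_1x_3 - 18x_2 - 24x_3 + 63, LT = x_1x_3.
h_2 = -35x_1x_3 + 40x_2^2 + 15x_2 + 20x_3 - 55, LT = x_1x_3.

S(h_1,h_2): lcm = x_1x_3. S = 8/7x_2^2 - 1/14.
  reduce S modulo (h_1, h_2):
  remainder 8/7x_2^2 - 1/14 ≠ 0; add k_3 = 8/7x_2^2 - 1/14 to the basis.

The other S-polynomials (S(h_1,k_3), S(h_2,k_3)) all reduce to 0 modulo the current basis, so we have a Gröbner basis.
Inter-reduce: drop elements whose leading term is divisible by another's, tail-reduce, and make monic.
Reduced Gröbner basis: {x_1x_3 - 3/7x_2 - 4/7x_3 + 3/2, x_2^2 - 1/16}.

Since the reduced bases disagree, the two ideals are not the same.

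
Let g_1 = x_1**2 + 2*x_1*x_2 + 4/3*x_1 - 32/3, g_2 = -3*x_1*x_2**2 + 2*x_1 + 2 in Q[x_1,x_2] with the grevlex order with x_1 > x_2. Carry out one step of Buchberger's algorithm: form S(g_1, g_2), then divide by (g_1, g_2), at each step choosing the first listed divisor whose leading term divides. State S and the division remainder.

S(g_1, g_2) = 2*x_1*x_2**3 + 4/3*x_1*x_2**2 + 2/3*x_1**2 - 32/3*x_2**2 + 2/3*x_1; remainder on division = -32/3*x_2**2 + 2/3*x_1 + 4/3*x_2 + 8.

lcm(LM(g_1), LM(g_2)) = x_1**2*x_2**2.
S = (lcm/LT(g_1))·g_1 − (lcm/LT(g_2))·g_2 = 2*x_1*x_2**3 + 4/3*x_1*x_2**2 + 2/3*x_1**2 - 32/3*x_2**2 + 2/3*x_1.
Reduce S modulo (g_1, g_2) in that order:
  leading term x_1*x_2**3: subtract (-2/3*x_2)·g_2 from 2*x_1*x_2**3 + 4/3*x_1*x_2**2 + 2/3*x_1**2 - 32/3*x_2**2 + 2/3*x_1 → 4/3*x_1*x_2**2 + 2/3*x_1**2 + 4/3*x_1*x_2 - 32/3*x_2**2 + 2/3*x_1 + 4/3*x_2
  leading term x_1*x_2**2: subtract (-4/9)·g_2 from 4/3*x_1*x_2**2 + 2/3*x_1**2 + 4/3*x_1*x_2 - 32/3*x_2**2 + 2/3*x_1 + 4/3*x_2 → 2/3*x_1**2 + 4/3*x_1*x_2 - 32/3*x_2**2 + 14/9*x_1 + 4/3*x_2 + 8/9
  leading term x_1**2: subtract (2/3)·g_1 from 2/3*x_1**2 + 4/3*x_1*x_2 - 32/3*x_2**2 + 14/9*x_1 + 4/3*x_2 + 8/9 → -32/3*x_2**2 + 2/3*x_1 + 4/3*x_2 + 8
  leading term x_2**2: no divisor's leading term divides it; move -32/3*x_2**2 to the remainder.
  leading term x_1: no divisor's leading term divides it; move 2/3*x_1 to the remainder.
  leading term x_2: no divisor's leading term divides it; move 4/3*x_2 to the remainder.
  leading term 1: no divisor's leading term divides it; move 8 to the remainder.
The remainder -32/3*x_2**2 + 2/3*x_1 + 4/3*x_2 + 8 is nonzero, so it would be added as the next basis element.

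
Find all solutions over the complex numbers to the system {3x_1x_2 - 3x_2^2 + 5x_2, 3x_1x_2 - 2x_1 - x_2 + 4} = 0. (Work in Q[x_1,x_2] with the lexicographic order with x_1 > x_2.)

Compute a lex Gröbner basis by Buchberger's algorithm.
f_1 = 3x_1x_2 - 3x_2^2 + 5x_2, LT = x_1x_2.
f_2 = 3x_1x_2 - 2x_1 - x_2 + 4, LT = x_1x_2.

S(f_1,f_2): lcm = x_1x_2. S = 2/3x_1 - x_2^2 + 2x_2 - 4/3.
  leading term x_1: no divisor's leading term divides it; move 2/3x_1 to the remainder.
  leading term x_2^2: no divisor's leading term divides it; move -x_2^2 to the remainder.
  leading term x_2: no divisor's leading term divides it; move 2x_2 to the remainder.
  leading term 1: no divisor's leading term divides it; move -4/3 to the remainder.
  remainder 2/3x_1 - x_2^2 + 2x_2 - 4/3 ≠ 0; add h_3 = 2/3x_1 - x_2^2 + 2x_2 - 4/3 to the basis.

S(f_1,h_3): lcm = x_1x_2. S = 3/2x_2^3 - 4x_2^2 + 11/3x_2.
  leading term x_2^3: no divisor's leading term divides it; move 3/2x_2^3 to the remainder.
  leading term x_2^2: no divisor's leading term divides it; move -4x_2^2 to the remainder.
  leading term x_2: no divisor's leading term divides it; move 11/3x_2 to the remainder.
  remainder 3/2x_2^3 - 4x_2^2 + 11/3x_2 ≠ 0; add h_4 = 3/2x_2^3 - 4x_2^2 + 11/3x_2 to the basis.

The other S-polynomials (S(f_2,h_3), S(f_1,h_4), S(f_2,h_4), S(h_3,h_4)) all reduce to 0 modulo the current basis, so we have a Gröbner basis.
Inter-reduce: drop elements whose leading term is divisible by another's, tail-reduce, and make monic.
Reduced Gröbner basis: {x_1 - 3/2x_2^2 + 3x_2 - 2, x_2^3 - 8/3x_2^2 + 22/9x_2}.

A lex Gröbner basis eliminates variables successively. Here x_2^3 - 8/3x_2^2 + 22/9x_2 depends only on x_2, with roots {0, 4/3 - sqrt(6)*I/3, 4/3 + sqrt(6)*I/3}; lifting each root through the earlier basis elements recovers the full solutions.
  x_2 = 0: the earlier basis element becomes x_1 - 2 = 0, giving x_1 = 2 — point (2, 0).
  x_2 = 4/3 - sqrt(6)*I/3: the earlier basis element becomes x_1 + 1/3 + sqrt(6)*I/3 = 0, giving x_1 = -1/3 - sqrt(6)*I/3 — point (-1/3 - sqrt(6)*I/3, 4/3 - sqrt(6)*I/3).
  x_2 = 4/3 + sqrt(6)*I/3: the earlier basis element becomes x_1 + 1/3 - sqrt(6)*I/3 = 0, giving x_1 = -1/3 + sqrt(6)*I/3 — point (-1/3 + sqrt(6)*I/3, 4/3 + sqrt(6)*I/3).
Check: every point annihilates each of the original generators.

{(2, 0), (-1/3 - sqrt(6)*I/3, 4/3 - sqrt(6)*I/3), (-1/3 + sqrt(6)*I/3, 4/3 + sqrt(6)*I/3)}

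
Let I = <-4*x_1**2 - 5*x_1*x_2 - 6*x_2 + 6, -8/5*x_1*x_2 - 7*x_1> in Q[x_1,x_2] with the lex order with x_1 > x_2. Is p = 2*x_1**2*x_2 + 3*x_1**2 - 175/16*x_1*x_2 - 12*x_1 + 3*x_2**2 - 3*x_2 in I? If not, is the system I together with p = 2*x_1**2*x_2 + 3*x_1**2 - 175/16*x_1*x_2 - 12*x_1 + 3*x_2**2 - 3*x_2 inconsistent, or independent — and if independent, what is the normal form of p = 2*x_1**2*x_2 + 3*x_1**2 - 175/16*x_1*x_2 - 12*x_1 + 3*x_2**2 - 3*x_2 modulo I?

First compute the reduced Gröbner basis of I by Buchberger's algorithm.
f_1 = -4*x_1**2 - 5*x_1*x_2 - 6*x_2 + 6, LT = x_1**2.
f_2 = -8/5*x_1*x_2 - 7*x_1, LT = x_1*x_2.

S(f_1,f_2): lcm = x_1**2*x_2. S = -35/8*x_1**2 + 5/4*x_1*x_2**2 + 3/2*x_2**2 - 3/2*x_2.
  reduce S modulo (f_1, f_2):
  remainder 3/2*x_2**2 + 81/16*x_2 - 105/16 ≠ 0; add h_3 = 3/2*x_2**2 + 81/16*x_2 - 105/16 to the basis.

The other S-polynomials (S(f_1,h_3), S(f_2,h_3)) all reduce to 0 modulo the current basis, so we have a Gröbner basis.
Inter-reduce: drop elements whose leading term is divisible by another's, tail-reduce, and make monic.
Reduced Gröbner basis: {x_1**2 - 175/32*x_1 + 3/2*x_2 - 3/2, x_1*x_2 + 35/8*x_1, x_2**2 + 27/8*x_2 - 35/8}.
Label its elements g_1 = x_1**2 - 175/32*x_1 + 3/2*x_2 - 3/2, g_2 = x_1*x_2 + 35/8*x_1, g_3 = x_2**2 + 27/8*x_2 - 35/8.

Reduce p = 2*x_1**2*x_2 + 3*x_1**2 - 175/16*x_1*x_2 - 12*x_1 + 3*x_2**2 - 3*x_2 modulo G:
  leading term x_1**2*x_2: subtract (2*x_2)·g_1 from 2*x_1**2*x_2 + 3*x_1**2 - 175/16*x_1*x_2 - 12*x_1 + 3*x_2**2 - 3*x_2 → 3*x_1**2 - 12*x_1
  leading term x_1**2: subtract (3)·g_1 from 3*x_1**2 - 12*x_1 → 141/32*x_1 - 9/2*x_2 + 9/2
  leading term x_1: no divisor's leading term divides it; move 141/32*x_1 to the remainder.
  leading term x_2: no divisor's leading term divides it; move -9/2*x_2 to the remainder.
  leading term 1: no divisor's leading term divides it; move 9/2 to the remainder.
  normal form = 141/32*x_1 - 9/2*x_2 + 9/2.
The normal form is nonzero, so p ∉ I. Since p minus its normal form lies in I, I + (p) = I + (r) where r = 141/32*x_1 - 9/2*x_2 + 9/2; decide whether this ideal is the whole ring.
Run Buchberger on G together with r (pairs among the g_i already reduce to 0 since G is a Gröbner basis):
g_1 = x_1**2 - 175/32*x_1 + 3/2*x_2 - 3/2, LT = x_1**2.
g_2 = x_1*x_2 + 35/8*x_1, LT = x_1*x_2.
g_3 = x_2**2 + 27/8*x_2 - 35/8, LT = x_2**2.
r = 141/32*x_1 - 9/2*x_2 + 9/2, LT = x_1.

S(g_1,r): lcm = x_1**2. S = 48/47*x_1*x_2 - 9761/1504*x_1 + 3/2*x_2 - 3/2.
  reduce S modulo (g_1, g_2, g_3, r):
  remainder -21408/2209*x_2 + 21408/2209 ≠ 0; add m_5 = -21408/2209*x_2 + 21408/2209 to the basis.

The other S-polynomials (S(g_1,g_2), S(g_1,g_3), S(g_2,g_3), S(g_2,r), S(g_3,r), S(g_1,m_5), S(g_2,m_5), S(g_3,m_5), S(r,m_5)) all reduce to 0 modulo the current basis, so we have a Gröbner basis.
Inter-reduce: drop elements whose leading term is divisible by another's, tail-reduce, and make monic.
Reduced Gröbner basis: {x_1, x_2 - 1}.
The reduced Gröbner basis of I + (p) is {x_1, x_2 - 1} ≠ {1}, a proper ideal, so the enlarged system stays consistent: p is independent of I, with normal form 141/32*x_1 - 9/2*x_2 + 9/2.

2*x_1**2*x_2 + 3*x_1**2 - 175/16*x_1*x_2 - 12*x_1 + 3*x_2**2 - 3*x_2 is independent of I; its normal form modulo I is 141/32*x_1 - 9/2*x_2 + 9/2.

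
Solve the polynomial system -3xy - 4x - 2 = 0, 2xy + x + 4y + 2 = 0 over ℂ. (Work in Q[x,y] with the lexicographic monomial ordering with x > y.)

Compute a lex Gröbner basis by Buchberger's algorithm.
f_1 = -3xy - 4x - 2, LT = xy.
f_2 = 2xy + x + 4y + 2, LT = xy.

S(f_1,f_2): lcm = xy. S = 5/6x - 2y - 1/3.
  leading term x: no divisor's leading term divides it; move 5/6x to the remainder.
  leading term y: no divisor's leading term divides it; move -2y to the remainder.
  leading term 1: no divisor's leading term divides it; move -1/3 to the remainder.
  remainder 5/6x - 2y - 1/3 ≠ 0; add h_3 = 5/6x - 2y - 1/3 to the basis.

S(f_1,h_3): lcm = xy. S = 4/3x + 12/5y^2 + 2/5y + 2/3.
  leading term x: subtract (8/5)·h_3 from 4/3x + 12/5y^2 + 2/5y + 2/3 → 12/5y^2 + 18/5y + 6/5
  leading term y^2: no divisor's leading term divides it; move 12/5y^2 to the remainder.
  leading term y: no divisor's leading term divides it; move 18/5y to the remainder.
  leading term 1: no divisor's leading term divides it; move 6/5 to the remainder.
  remainder 12/5y^2 + 18/5y + 6/5 ≠ 0; add h_4 = 12/5y^2 + 18/5y + 6/5 to the basis.

The other S-polynomials (S(f_2,h_3), S(f_1,h_4), S(f_2,h_4), S(h_3,h_4)) all reduce to 0 modulo the current basis, so we have a Gröbner basis.
Inter-reduce: drop elements whose leading term is divisible by another's, tail-reduce, and make monic.
Reduced Gröbner basis: {x - 12/5y - 2/5, y^2 + 3/2y + 1/2}.

Since the basis is lex-ordered, y^2 + 3/2y + 1/2 is univariate in y. Its roots are {-1, -1/2}. Back-substituting each root into the other basis elements fixes the other coordinates.
  y = -1: the earlier basis element becomes x + 2 = 0, giving x = -2 — point (-2, -1).
  y = -1/2: the earlier basis element becomes x + 4/5 = 0, giving x = -4/5 — point (-4/5, -1/2).
This is the nonlinear analogue of row-reducing a linear system.

{(-2, -1), (-4/5, -1/2)}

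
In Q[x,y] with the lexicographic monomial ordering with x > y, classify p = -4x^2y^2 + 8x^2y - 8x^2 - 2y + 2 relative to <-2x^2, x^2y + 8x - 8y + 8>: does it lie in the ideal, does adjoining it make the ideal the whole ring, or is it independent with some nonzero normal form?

-4x^2y^2 + 8x^2y - 8x^2 - 2y + 2 is independent of I; its normal form modulo I is -2y + 2.

First compute the reduced Gröbner basis of I by Buchberger's algorithm.
f_1 = -2x^2, LT = x^2.
f_2 = x^2y + 8x - 8y + 8, LT = x^2y.

S(f_1,f_2): lcm = x^2y. S = -8x + 8y - 8.
  leading term x: no divisor's leading term divides it; move -8x to the remainder.
  leading term y: no divisor's leading term divides it; move 8y to the remainder.
  leading term 1: no divisor's leading term divides it; move -8 to the remainder.
  remainder -8x + 8y - 8 ≠ 0; add h_3 = -8x + 8y - 8 to the basis.

S(f_1,h_3): lcm = x^2. S = xy - x.
  leading term xy: subtract (-1/8y)·h_3 from xy - x → -x + y^2 - y
  leading term x: subtract (1/8)·h_3 from -x + y^2 - y → y^2 - 2y + 1
  leading term y^2: no divisor's leading term divides it; move y^2 to the remainder.
  leading term y: no divisor's leading term divides it; move -2y to the remainder.
  leading term 1: no divisor's leading term divides it; move 1 to the remainder.
  remainder y^2 - 2y + 1 ≠ 0; add h_4 = y^2 - 2y + 1 to the basis.

The other S-polynomials (S(f_2,h_3), S(f_1,h_4), S(f_2,h_4), S(h_3,h_4)) all reduce to 0 modulo the current basis, so we have a Gröbner basis.
Inter-reduce: drop elements whose leading term is divisible by another's, tail-reduce, and make monic.
Reduced Gröbner basis: {x - y + 1, y^2 - 2y + 1}.
Label its elements g_1 = x - y + 1, g_2 = y^2 - 2y + 1.

Reduce p = -4x^2y^2 + 8x^2y - 8x^2 - 2y + 2 modulo G:
  leading term x^2y^2: subtract (-4xy^2)·g_1 from -4x^2y^2 + 8x^2y - 8x^2 - 2y + 2 → 8x^2y - 8x^2 - 4xy^3 + 4xy^2 - 2y + 2
  leading term x^2y: subtract (8xy)·g_1 from 8x^2y - 8x^2 - 4xy^3 + 4xy^2 - 2y + 2 → -8x^2 - 4xy^3 + 12xy^2 - 8xy - 2y + 2
  leading term x^2: subtract (-8x)·g_1 from -8x^2 - 4xy^3 + 12xy^2 - 8xy - 2y + 2 → -4xy^3 + 12xy^2 - 16xy + 8x - 2y + 2
  leading term xy^3: subtract (-4y^3)·g_1 from -4xy^3 + 12xy^2 - 16xy + 8x - 2y + 2 → 12xy^2 - 16xy + 8x - 4y^4 + 4y^3 - 2y + 2
  leading term xy^2: subtract (12y^2)·g_1 from 12xy^2 - 16xy + 8x - 4y^4 + 4y^3 - 2y + 2 → -16xy + 8x - 4y^4 + 16y^3 - 12y^2 - 2y + 2
  leading term xy: subtract (-16y)·g_1 from -16xy + 8x - 4y^4 + 16y^3 - 12y^2 - 2y + 2 → 8x - 4y^4 + 16y^3 - 28y^2 + 14y + 2
  leading term x: subtract (8)·g_1 from 8x - 4y^4 + 16y^3 - 28y^2 + 14y + 2 → -4y^4 + 16y^3 - 28y^2 + 22y - 6
  leading term y^4: subtract (-4y^2)·g_2 from -4y^4 + 16y^3 - 28y^2 + 22y - 6 → 8y^3 - 24y^2 + 22y - 6
  leading term y^3: subtract (8y)·g_2 from 8y^3 - 24y^2 + 22y - 6 → -8y^2 + 14y - 6
  leading term y^2: subtract (-8)·g_2 from -8y^2 + 14y - 6 → -2y + 2
  leading term y: no divisor's leading term divides it; move -2y to the remainder.
  leading term 1: no divisor's leading term divides it; move 2 to the remainder.
  normal form = -2y + 2.
The normal form is nonzero, so p ∉ I. Since p minus its normal form lies in I, I + (p) = I + (r) where r = -2y + 2; decide whether this ideal is the whole ring.
Run Buchberger on G together with r (pairs among the g_i already reduce to 0 since G is a Gröbner basis):
g_1 = x - y + 1, LT = x.
g_2 = y^2 - 2y + 1, LT = y^2.
r = -2y + 2, LT = y.

The S-polynomials (S(g_1,g_2), S(g_1,r), S(g_2,r)) all reduce to 0 modulo the current basis, so we have a Gröbner basis.
Inter-reduce: drop elements whose leading term is divisible by another's, tail-reduce, and make monic.
Reduced Gröbner basis: {x, y - 1}.
The reduced Gröbner basis of I + (p) is {x, y - 1} ≠ {1}, a proper ideal, so the enlarged system stays consistent: p is independent of I, with normal form -2y + 2.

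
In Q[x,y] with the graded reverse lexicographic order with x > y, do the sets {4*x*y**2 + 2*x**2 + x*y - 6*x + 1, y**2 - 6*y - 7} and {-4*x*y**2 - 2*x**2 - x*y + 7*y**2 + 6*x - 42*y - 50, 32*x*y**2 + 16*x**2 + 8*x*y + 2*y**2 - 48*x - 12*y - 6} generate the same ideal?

Yes, the ideals are equal.

Since reduced Gröbner bases are canonical representatives of ideals under a given ordering, it suffices to compute and compare them.
Buchberger on the first generating set:
f_1 = 4*x*y**2 + 2*x**2 + x*y - 6*x + 1, LT = x*y**2.
f_2 = y**2 - 6*y - 7, LT = y**2.

S(f_1,f_2): lcm = x*y**2. S = 1/2*x**2 + 25/4*x*y + 11/2*x + 1/4.
  leading term x**2: no divisor's leading term divides it; move 1/2*x**2 to the remainder.
  leading term x*y: no divisor's leading term divides it; move 25/4*x*y to the remainder.
  leading term x: no divisor's leading term divides it; move 11/2*x to the remainder.
  leading term 1: no divisor's leading term divides it; move 1/4 to the remainder.
  remainder 1/2*x**2 + 25/4*x*y + 11/2*x + 1/4 ≠ 0; add g_3 = 1/2*x**2 + 25/4*x*y + 11/2*x + 1/4 to the basis.

The other S-polynomials (S(f_1,g_3), S(f_2,g_3)) all reduce to 0 modulo the current basis, so we have a Gröbner basis.
Inter-reduce: drop elements whose leading term is divisible by another's, tail-reduce, and make monic.
Reduced Gröbner basis: {x**2 + 25/2*x*y + 11*x + 1/2, y**2 - 6*y - 7}.

Buchberger on the second generating set:
h_1 = -4*x*y**2 - 2*x**2 - x*y + 7*y**2 + 6*x - 42*y - 50, LT = x*y**2.
h_2 = 32*x*y**2 + 16*x**2 + 8*x*y + 2*y**2 - 48*x - 12*y - 6, LT = x*y**2.

S(h_1,h_2): lcm = x*y**2. S = -29/16*y**2 + 87/8*y + 203/16.
  leading term y**2: no divisor's leading term divides it; move -29/16*y**2 to the remainder.
  leading term y: no divisor's leading term divides it; move 87/8*y to the remainder.
  leading term 1: no divisor's leading term divides it; move 203/16 to the remainder.
  remainder -29/16*y**2 + 87/8*y + 203/16 ≠ 0; add k_3 = -29/16*y**2 + 87/8*y + 203/16 to the basis.

S(h_1,k_3): lcm = x*y**2. S = 1/2*x**2 + 25/4*x*y - 7/4*y**2 + 11/2*x + 21/2*y + 25/2.
  leading term x**2: no divisor's leading term divides it; move 1/2*x**2 to the remainder.
  leading term x*y: no divisor's leading term divides it; move 25/4*x*y to the remainder.
  leading term y**2: subtract (28/29)·k_3 from -7/4*y**2 + 11/2*x + 21/2*y + 25/2 → 11/2*x + 1/4
  leading term x: no divisor's leading term divides it; move 11/2*x to the remainder.
  leading term 1: no divisor's leading term divides it; move 1/4 to the remainder.
  remainder 1/2*x**2 + 25/4*x*y + 11/2*x + 1/4 ≠ 0; add k_4 = 1/2*x**2 + 25/4*x*y + 11/2*x + 1/4 to the basis.

The other S-polynomials (S(h_2,k_3), S(h_1,k_4), S(h_2,k_4), S(k_3,k_4)) all reduce to 0 modulo the current basis, so we have a Gröbner basis.
Inter-reduce: drop elements whose leading term is divisible by another's, tail-reduce, and make monic.
Reduced Gröbner basis: {x**2 + 25/2*x*y + 11*x + 1/2, y**2 - 6*y - 7}.

The two bases agree; hence the ideals are identical.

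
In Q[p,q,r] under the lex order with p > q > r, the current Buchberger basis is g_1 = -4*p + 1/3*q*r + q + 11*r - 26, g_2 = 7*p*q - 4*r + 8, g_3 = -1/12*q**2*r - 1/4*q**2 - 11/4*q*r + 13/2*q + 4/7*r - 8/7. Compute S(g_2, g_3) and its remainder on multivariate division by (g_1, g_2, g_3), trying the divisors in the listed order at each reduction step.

lcm(LM(g_2), LM(g_3)) = p*q**2*r.
S = (lcm/LT(g_2))·g_2 − (lcm/LT(g_3))·g_3 = -3*p*q**2 - 33*p*q*r + 78*p*q + 48/7*p*r - 96/7*p - 4/7*q*r**2 + 8/7*q*r.
Reduce S modulo (g_1, g_2, g_3) in that order:
  leading term p*q**2: subtract (3/4*q**2)·g_1 from -3*p*q**2 - 33*p*q*r + 78*p*q + 48/7*p*r - 96/7*p - 4/7*q*r**2 + 8/7*q*r → -33*p*q*r + 78*p*q + 48/7*p*r - 96/7*p - 1/4*q**3*r - 3/4*q**3 - 33/4*q**2*r + 39/2*q**2 - 4/7*q*r**2 + 8/7*q*r
  leading term p*q*r: subtract (33/4*q*r)·g_1 from -33*p*q*r + 78*p*q + 48/7*p*r - 96/7*p - 1/4*q**3*r - 3/4*q**3 - 33/4*q**2*r + 39/2*q**2 - 4/7*q*r**2 + 8/7*q*r → 78*p*q + 48/7*p*r - 96/7*p - 1/4*q**3*r - 3/4*q**3 - 11/4*q**2*r**2 - 33/2*q**2*r + 39/2*q**2 - 2557/28*q*r**2 + 3019/14*q*r
  leading term p*q: subtract (-39/2*q)·g_1 from 78*p*q + 48/7*p*r - 96/7*p - 1/4*q**3*r - 3/4*q**3 - 11/4*q**2*r**2 - 33/2*q**2*r + 39/2*q**2 - 2557/28*q*r**2 + 3019/14*q*r → 48/7*p*r - 96/7*p - 1/4*q**3*r - 3/4*q**3 - 11/4*q**2*r**2 - 10*q**2*r + 39*q**2 - 2557/28*q*r**2 + 3011/7*q*r - 507*q
  leading term p*r: subtract (-12/7*r)·g_1 from 48/7*p*r - 96/7*p - 1/4*q**3*r - 3/4*q**3 - 11/4*q**2*r**2 - 10*q**2*r + 39*q**2 - 2557/28*q*r**2 + 3011/7*q*r - 507*q → -96/7*p - 1/4*q**3*r - 3/4*q**3 - 11/4*q**2*r**2 - 10*q**2*r + 39*q**2 - 363/4*q*r**2 + 3023/7*q*r - 507*q + 132/7*r**2 - 312/7*r
  leading term p: subtract (24/7)·g_1 from -96/7*p - 1/4*q**3*r - 3/4*q**3 - 11/4*q**2*r**2 - 10*q**2*r + 39*q**2 - 363/4*q*r**2 + 3023/7*q*r - 507*q + 132/7*r**2 - 312/7*r → -1/4*q**3*r - 3/4*q**3 - 11/4*q**2*r**2 - 10*q**2*r + 39*q**2 - 363/4*q*r**2 + 3015/7*q*r - 3573/7*q + 132/7*r**2 - 576/7*r + 624/7
  leading term q**3*r: subtract (3*q)·g_3 from -1/4*q**3*r - 3/4*q**3 - 11/4*q**2*r**2 - 10*q**2*r + 39*q**2 - 363/4*q*r**2 + 3015/7*q*r - 3573/7*q + 132/7*r**2 - 576/7*r + 624/7 → -11/4*q**2*r**2 - 7/4*q**2*r + 39/2*q**2 - 363/4*q*r**2 + 429*q*r - 507*q + 132/7*r**2 - 576/7*r + 624/7
  leading term q**2*r**2: subtract (33*r)·g_3 from -11/4*q**2*r**2 - 7/4*q**2*r + 39/2*q**2 - 363/4*q*r**2 + 429*q*r - 507*q + 132/7*r**2 - 576/7*r + 624/7 → 13/2*q**2*r + 39/2*q**2 + 429/2*q*r - 507*q - 312/7*r + 624/7
  leading term q**2*r: subtract (-78)·g_3 from 13/2*q**2*r + 39/2*q**2 + 429/2*q*r - 507*q - 312/7*r + 624/7 → 0
The remainder is 0, so this S-polynomial contributes no new basis element.

S(g_2, g_3) = -3*p*q**2 - 33*p*q*r + 78*p*q + 48/7*p*r - 96/7*p - 4/7*q*r**2 + 8/7*q*r; remainder on division = 0.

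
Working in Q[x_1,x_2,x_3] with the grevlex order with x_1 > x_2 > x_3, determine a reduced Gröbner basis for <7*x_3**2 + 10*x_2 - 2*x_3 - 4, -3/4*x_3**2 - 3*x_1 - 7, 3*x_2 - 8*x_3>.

G = {x_3**2 + 74/21*x_3 - 4/7, x_1 - 37/42*x_3 + 52/21, x_2 - 8/3*x_3}

f_1 = 7*x_3**2 + 10*x_2 - 2*x_3 - 4, LT = x_3**2.
f_2 = -3/4*x_3**2 - 3*x_1 - 7, LT = x_3**2.
f_3 = 3*x_2 - 8*x_3, LT = x_2.

S(f_1,f_2): lcm = x_3**2. S = -4*x_1 + 10/7*x_2 - 2/7*x_3 - 208/21.
  leading term x_1: no divisor's leading term divides it; move -4*x_1 to the remainder.
  leading term x_2: subtract (10/21)·f_3 from 10/7*x_2 - 2/7*x_3 - 208/21 → 74/21*x_3 - 208/21
  leading term x_3: no divisor's leading term divides it; move 74/21*x_3 to the remainder.
  leading term 1: no divisor's leading term divides it; move -208/21 to the remainder.
  remainder -4*x_1 + 74/21*x_3 - 208/21 ≠ 0; add g_4 = -4*x_1 + 74/21*x_3 - 208/21 to the basis.

The other S-polynomials (S(f_1,f_3), S(f_2,f_3), S(f_1,g_4), S(f_2,g_4), S(f_3,g_4)) all reduce to 0 modulo the current basis, so we have a Gröbner basis.
Inter-reduce: drop elements whose leading term is divisible by another's, tail-reduce, and make monic.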